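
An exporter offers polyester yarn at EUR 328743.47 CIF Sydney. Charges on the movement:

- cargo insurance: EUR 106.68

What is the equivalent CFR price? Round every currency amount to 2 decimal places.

From CIF to CFR, the seller no longer bears: insurance.
CFR price = 328743.47 − 106.68 = 328636.79

CFR price: EUR 328636.79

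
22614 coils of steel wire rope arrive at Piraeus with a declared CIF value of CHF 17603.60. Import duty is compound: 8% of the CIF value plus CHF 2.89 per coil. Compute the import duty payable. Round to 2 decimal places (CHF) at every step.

Import duty: CHF 66762.75

Ad valorem component: 17603.60 × 8% = 1408.29
Specific component: 22614 × 2.89 = 65354.46
Import duty = 1408.29 + 65354.46 = 66762.75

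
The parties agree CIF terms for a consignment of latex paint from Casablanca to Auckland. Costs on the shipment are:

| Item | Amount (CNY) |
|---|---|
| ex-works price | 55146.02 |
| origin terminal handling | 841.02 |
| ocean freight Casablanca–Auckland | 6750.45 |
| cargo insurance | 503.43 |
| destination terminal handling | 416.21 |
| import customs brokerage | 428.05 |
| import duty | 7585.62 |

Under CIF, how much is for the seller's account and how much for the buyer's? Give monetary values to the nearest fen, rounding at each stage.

CIF: the seller pays costs through ocean freight and marine insurance to the destination port.
Seller's account: goods 55146.02 + origin terminal 841.02 + freight 6750.45 + insurance 503.43 = 63240.92
Buyer's account: destination terminal 416.21 + brokerage 428.05 + duty 7585.62 = 8429.88

Seller: CNY 63240.92; buyer: CNY 8429.88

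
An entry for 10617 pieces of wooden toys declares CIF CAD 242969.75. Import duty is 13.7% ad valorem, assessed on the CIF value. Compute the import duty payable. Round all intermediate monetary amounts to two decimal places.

Import duty = 242969.75 × 13.7% = 33286.86

Import duty: CAD 33286.86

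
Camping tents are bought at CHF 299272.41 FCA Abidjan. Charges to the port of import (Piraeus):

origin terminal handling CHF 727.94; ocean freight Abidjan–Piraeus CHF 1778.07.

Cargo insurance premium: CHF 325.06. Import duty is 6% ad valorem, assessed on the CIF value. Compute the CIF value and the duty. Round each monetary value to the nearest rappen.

CIF value: CHF 302103.48; import duty: CHF 18126.21

CIF = FCA price + pre-shipment costs + freight + insurance
CIF = 299272.41 + 727.94 + 1778.07 + 325.06 = 302103.48
Import duty = 302103.48 × 6% = 18126.21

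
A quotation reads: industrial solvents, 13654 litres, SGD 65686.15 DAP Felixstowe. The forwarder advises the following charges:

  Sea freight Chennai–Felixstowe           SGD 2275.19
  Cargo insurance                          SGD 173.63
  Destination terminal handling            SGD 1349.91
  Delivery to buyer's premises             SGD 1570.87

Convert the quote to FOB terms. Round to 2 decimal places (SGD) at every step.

From DAP to FOB, the seller no longer bears: freight, insurance, destination terminal, delivery.
FOB price = 65686.15 − 2275.19 − 173.63 − 1349.91 − 1570.87 = 60316.55

FOB price: SGD 60316.55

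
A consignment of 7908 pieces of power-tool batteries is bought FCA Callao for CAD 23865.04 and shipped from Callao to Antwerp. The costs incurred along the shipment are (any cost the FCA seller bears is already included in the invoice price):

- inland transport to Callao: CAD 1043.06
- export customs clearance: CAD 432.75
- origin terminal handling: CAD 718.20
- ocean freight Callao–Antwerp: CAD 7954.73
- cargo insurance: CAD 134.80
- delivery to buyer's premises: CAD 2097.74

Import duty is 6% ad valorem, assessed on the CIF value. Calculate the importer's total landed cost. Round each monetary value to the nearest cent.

Total landed cost: CAD 36730.88

FCA: the seller delivers export-cleared goods to the carrier; the buyer bears costs from that point.
Already in the invoice (seller's account under FCA): inland to port, export clearance — exclude.
CIF value = FCA price + origin terminal + freight + insurance = 23865.04 + 718.20 + 7954.73 + 134.80 = 32672.77
Import duty = 32672.77 × 6% = 1960.37
Buyer bears: origin terminal 718.20 + freight 7954.73 + insurance 134.80 + delivery 2097.74 + duty 1960.37 = 12865.84
Landed cost = invoice 23865.04 + 12865.84 = 36730.88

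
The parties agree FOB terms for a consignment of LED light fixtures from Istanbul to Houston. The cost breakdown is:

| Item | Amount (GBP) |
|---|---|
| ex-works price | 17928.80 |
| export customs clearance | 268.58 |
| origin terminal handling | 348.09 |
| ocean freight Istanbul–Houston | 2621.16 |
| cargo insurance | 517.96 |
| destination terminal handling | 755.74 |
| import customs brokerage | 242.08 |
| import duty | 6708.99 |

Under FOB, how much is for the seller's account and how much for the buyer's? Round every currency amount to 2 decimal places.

FOB: the seller bears costs until goods are on board at the origin port; the buyer bears freight, insurance and all costs thereafter.
Seller's account: goods 17928.80 + export clearance 268.58 + origin terminal 348.09 = 18545.47
Buyer's account: freight 2621.16 + insurance 517.96 + destination terminal 755.74 + brokerage 242.08 + duty 6708.99 = 10845.93

Seller: GBP 18545.47; buyer: GBP 10845.93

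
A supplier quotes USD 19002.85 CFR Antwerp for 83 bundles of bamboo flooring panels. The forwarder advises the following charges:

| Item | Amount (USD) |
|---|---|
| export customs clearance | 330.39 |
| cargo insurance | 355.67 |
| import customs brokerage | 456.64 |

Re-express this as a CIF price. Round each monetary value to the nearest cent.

CIF price: USD 19358.52

Not relevant to the conversion: export clearance — on the seller under both CFR and CIF; already in the CFR price and stays in the CIF price. brokerage — on the buyer under both terms; not part of either seller's price.
From CFR to CIF, the seller additionally bears: insurance.
CIF price = 19002.85 + 355.67 = 19358.52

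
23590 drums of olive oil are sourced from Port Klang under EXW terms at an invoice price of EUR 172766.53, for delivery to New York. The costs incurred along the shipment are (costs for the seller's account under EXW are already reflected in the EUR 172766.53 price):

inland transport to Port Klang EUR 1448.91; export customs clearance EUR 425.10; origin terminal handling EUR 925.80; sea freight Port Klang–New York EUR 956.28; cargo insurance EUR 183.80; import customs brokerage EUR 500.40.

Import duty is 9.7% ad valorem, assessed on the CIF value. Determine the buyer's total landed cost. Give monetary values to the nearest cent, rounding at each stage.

Total landed cost: EUR 194347.34

EXW: the seller makes goods available at their premises; the buyer bears all onward costs.
CIF value = EXW price + inland to port + export clearance + origin terminal + freight + insurance = 172766.53 + 1448.91 + 425.10 + 925.80 + 956.28 + 183.80 = 176706.42
Import duty = 176706.42 × 9.7% = 17140.52
Buyer bears: inland to port 1448.91 + export clearance 425.10 + origin terminal 925.80 + freight 956.28 + insurance 183.80 + brokerage 500.40 + duty 17140.52 = 21580.81
Landed cost = invoice 172766.53 + 21580.81 = 194347.34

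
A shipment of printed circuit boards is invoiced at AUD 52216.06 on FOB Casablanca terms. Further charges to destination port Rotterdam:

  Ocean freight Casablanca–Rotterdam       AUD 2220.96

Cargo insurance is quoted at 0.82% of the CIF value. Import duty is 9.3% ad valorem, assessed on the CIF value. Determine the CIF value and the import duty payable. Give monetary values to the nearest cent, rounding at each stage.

CIF value: AUD 54887.09; import duty: AUD 5104.50

Let C be the CIF value. C = FOB price + freight + 0.82% × C
C − 0.82% × C = 52216.06 + 2220.96
0.9918 × C = 54437.02
C = 54437.02 / 0.9918 = 54887.09
Insurance premium = 0.82% × 54887.09 = 450.07
Import duty = 54887.09 × 9.3% = 5104.50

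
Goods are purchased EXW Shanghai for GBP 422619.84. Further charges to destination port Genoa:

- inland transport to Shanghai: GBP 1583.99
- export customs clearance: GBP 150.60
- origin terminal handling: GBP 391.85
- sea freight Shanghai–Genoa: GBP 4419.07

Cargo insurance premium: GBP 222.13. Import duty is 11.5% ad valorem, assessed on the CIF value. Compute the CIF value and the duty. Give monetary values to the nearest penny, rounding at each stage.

CIF = EXW price + pre-shipment costs + freight + insurance
CIF = 422619.84 + 1583.99 + 150.60 + 391.85 + 4419.07 + 222.13 = 429387.48
Import duty = 429387.48 × 11.5% = 49379.56

CIF value: GBP 429387.48; import duty: GBP 49379.56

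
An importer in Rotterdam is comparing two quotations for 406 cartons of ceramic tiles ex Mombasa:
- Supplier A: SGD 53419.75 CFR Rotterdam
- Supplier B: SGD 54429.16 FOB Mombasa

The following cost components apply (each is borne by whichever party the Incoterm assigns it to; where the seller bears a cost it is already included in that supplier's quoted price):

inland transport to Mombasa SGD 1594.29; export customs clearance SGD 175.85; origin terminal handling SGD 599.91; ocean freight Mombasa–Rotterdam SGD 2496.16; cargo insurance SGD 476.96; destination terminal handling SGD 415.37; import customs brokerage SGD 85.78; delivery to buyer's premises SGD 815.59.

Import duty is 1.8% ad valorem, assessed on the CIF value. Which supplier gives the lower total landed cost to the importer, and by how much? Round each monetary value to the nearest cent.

Supplier A is cheaper by SGD 3568.67

Supplier A (CFR):
CIF value = CFR price + insurance = 53419.75 + 476.96 = 53896.71
Import duty = 53896.71 × 1.8% = 970.14
Buyer bears (A): 476.96 + 415.37 + 85.78 + 815.59 = 1793.70
Landed cost (A) = invoice 53419.75 + 1793.70 + duty 970.14 = 56183.59
Supplier B (FOB):
CIF value = FOB price + freight + insurance = 54429.16 + 2496.16 + 476.96 = 57402.28
Import duty = 57402.28 × 1.8% = 1033.24
Buyer bears (B): 2496.16 + 476.96 + 415.37 + 85.78 + 815.59 = 4289.86
Landed cost (B) = invoice 54429.16 + 4289.86 + duty 1033.24 = 59752.26
Difference = |56183.59 − 59752.26| = 3568.67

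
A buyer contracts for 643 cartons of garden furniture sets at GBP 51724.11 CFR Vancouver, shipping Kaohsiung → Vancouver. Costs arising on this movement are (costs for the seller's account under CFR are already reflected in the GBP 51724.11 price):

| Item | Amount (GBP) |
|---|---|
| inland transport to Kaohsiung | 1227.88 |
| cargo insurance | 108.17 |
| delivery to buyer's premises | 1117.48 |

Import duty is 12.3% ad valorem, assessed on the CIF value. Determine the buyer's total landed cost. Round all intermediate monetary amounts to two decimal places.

CFR: the seller pays costs through ocean freight to the destination port, but not insurance.
Already in the invoice (seller's account under CFR): inland to port — exclude.
CIF value = CFR price + insurance = 51724.11 + 108.17 = 51832.28
Import duty = 51832.28 × 12.3% = 6375.37
Buyer bears: insurance 108.17 + delivery 1117.48 + duty 6375.37 = 7601.02
Landed cost = invoice 51724.11 + 7601.02 = 59325.13

Total landed cost: GBP 59325.13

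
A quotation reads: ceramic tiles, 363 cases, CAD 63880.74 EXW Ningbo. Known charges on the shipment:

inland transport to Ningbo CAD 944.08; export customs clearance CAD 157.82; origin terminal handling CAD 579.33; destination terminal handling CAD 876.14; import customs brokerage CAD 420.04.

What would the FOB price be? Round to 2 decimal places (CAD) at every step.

FOB price: CAD 65561.97

Not relevant to the conversion: destination terminal, brokerage — on the buyer under both terms; not part of either seller's price.
From EXW to FOB, the seller additionally bears: inland to port, export clearance, origin terminal.
FOB price = 63880.74 + 944.08 + 157.82 + 579.33 = 65561.97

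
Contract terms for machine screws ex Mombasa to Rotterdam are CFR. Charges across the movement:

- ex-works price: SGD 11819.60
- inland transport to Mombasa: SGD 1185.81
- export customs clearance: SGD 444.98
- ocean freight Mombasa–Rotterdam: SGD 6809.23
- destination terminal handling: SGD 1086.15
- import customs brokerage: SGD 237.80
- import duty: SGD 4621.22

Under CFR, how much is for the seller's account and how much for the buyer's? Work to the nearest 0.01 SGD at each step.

CFR: the seller pays costs through ocean freight to the destination port, but not insurance.
Seller's account: goods 11819.60 + inland to port 1185.81 + export clearance 444.98 + freight 6809.23 = 20259.62
Buyer's account: destination terminal 1086.15 + brokerage 237.80 + duty 4621.22 = 5945.17

Seller: SGD 20259.62; buyer: SGD 5945.17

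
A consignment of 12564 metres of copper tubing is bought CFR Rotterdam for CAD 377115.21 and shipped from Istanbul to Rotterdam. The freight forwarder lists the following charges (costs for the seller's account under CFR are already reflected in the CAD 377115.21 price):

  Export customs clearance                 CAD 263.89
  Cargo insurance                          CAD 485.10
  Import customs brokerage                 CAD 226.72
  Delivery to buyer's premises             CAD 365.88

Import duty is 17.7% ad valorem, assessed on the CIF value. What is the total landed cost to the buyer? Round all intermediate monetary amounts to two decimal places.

Total landed cost: CAD 445028.16

CFR: the seller pays costs through ocean freight to the destination port, but not insurance.
Already in the invoice (seller's account under CFR): export clearance — exclude.
CIF value = CFR price + insurance = 377115.21 + 485.10 = 377600.31
Import duty = 377600.31 × 17.7% = 66835.25
Buyer bears: insurance 485.10 + brokerage 226.72 + delivery 365.88 + duty 66835.25 = 67912.95
Landed cost = invoice 377115.21 + 67912.95 = 445028.16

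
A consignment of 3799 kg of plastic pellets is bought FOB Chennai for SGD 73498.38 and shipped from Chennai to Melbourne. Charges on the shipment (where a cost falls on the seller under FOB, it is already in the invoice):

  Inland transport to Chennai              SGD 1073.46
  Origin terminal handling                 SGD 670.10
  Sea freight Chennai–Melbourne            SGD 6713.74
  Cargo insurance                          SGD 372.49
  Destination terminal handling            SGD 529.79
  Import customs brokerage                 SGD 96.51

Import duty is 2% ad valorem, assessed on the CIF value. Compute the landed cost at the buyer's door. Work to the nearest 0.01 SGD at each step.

Total landed cost: SGD 82822.60

FOB: the seller bears costs until goods are on board at the origin port; the buyer bears freight, insurance and all costs thereafter.
Already in the invoice (seller's account under FOB): inland to port, origin terminal — exclude.
CIF value = FOB price + freight + insurance = 73498.38 + 6713.74 + 372.49 = 80584.61
Import duty = 80584.61 × 2% = 1611.69
Buyer bears: freight 6713.74 + insurance 372.49 + destination terminal 529.79 + brokerage 96.51 + duty 1611.69 = 9324.22
Landed cost = invoice 73498.38 + 9324.22 = 82822.60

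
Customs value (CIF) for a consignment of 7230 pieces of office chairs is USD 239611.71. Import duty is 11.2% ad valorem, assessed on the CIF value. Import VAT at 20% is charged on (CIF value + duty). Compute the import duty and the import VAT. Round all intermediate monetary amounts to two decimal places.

Import duty: USD 26836.51; import VAT: USD 53289.64

Import duty = 239611.71 × 11.2% = 26836.51
VAT base = CIF + duty = 239611.71 + 26836.51 = 266448.22
Import VAT = 266448.22 × 20% = 53289.64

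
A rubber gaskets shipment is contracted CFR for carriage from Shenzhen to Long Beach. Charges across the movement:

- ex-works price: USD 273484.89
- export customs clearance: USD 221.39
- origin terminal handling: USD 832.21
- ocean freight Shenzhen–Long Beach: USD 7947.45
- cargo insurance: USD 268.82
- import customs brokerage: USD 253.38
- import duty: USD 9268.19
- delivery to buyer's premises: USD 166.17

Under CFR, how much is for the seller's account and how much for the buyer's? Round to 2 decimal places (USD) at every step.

Seller: USD 282485.94; buyer: USD 9956.56

CFR: the seller pays costs through ocean freight to the destination port, but not insurance.
Seller's account: goods 273484.89 + export clearance 221.39 + origin terminal 832.21 + freight 7947.45 = 282485.94
Buyer's account: insurance 268.82 + brokerage 253.38 + duty 9268.19 + delivery 166.17 = 9956.56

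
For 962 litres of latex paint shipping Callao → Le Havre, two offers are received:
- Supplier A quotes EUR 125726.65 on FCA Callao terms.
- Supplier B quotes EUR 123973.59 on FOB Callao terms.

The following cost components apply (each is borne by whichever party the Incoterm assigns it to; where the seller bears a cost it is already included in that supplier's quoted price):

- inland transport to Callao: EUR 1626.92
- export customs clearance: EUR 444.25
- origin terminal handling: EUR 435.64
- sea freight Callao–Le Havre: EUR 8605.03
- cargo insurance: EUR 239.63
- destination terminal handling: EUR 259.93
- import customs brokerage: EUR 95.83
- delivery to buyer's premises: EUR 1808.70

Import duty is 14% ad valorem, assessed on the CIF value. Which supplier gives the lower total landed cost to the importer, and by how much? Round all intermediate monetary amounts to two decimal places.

Supplier A (FCA):
CIF value = FCA price + origin terminal + freight + insurance = 125726.65 + 435.64 + 8605.03 + 239.63 = 135006.95
Import duty = 135006.95 × 14% = 18900.97
Buyer bears (A): 435.64 + 8605.03 + 239.63 + 259.93 + 95.83 + 1808.70 = 11444.76
Landed cost (A) = invoice 125726.65 + 11444.76 + duty 18900.97 = 156072.38
Supplier B (FOB):
CIF value = FOB price + freight + insurance = 123973.59 + 8605.03 + 239.63 = 132818.25
Import duty = 132818.25 × 14% = 18594.56
Buyer bears (B): 8605.03 + 239.63 + 259.93 + 95.83 + 1808.70 = 11009.12
Landed cost (B) = invoice 123973.59 + 11009.12 + duty 18594.56 = 153577.27
Difference = |156072.38 − 153577.27| = 2495.11

Supplier B is cheaper by EUR 2495.11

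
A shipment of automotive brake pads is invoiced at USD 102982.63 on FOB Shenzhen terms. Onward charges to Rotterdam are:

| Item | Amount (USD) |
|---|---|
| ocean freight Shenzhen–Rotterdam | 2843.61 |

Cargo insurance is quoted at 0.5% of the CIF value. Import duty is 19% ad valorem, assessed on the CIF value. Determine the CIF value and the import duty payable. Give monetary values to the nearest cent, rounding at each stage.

Let C be the CIF value. C = FOB price + freight + 0.5% × C
C − 0.5% × C = 102982.63 + 2843.61
0.995 × C = 105826.24
C = 105826.24 / 0.995 = 106358.03
Insurance premium = 0.5% × 106358.03 = 531.79
Import duty = 106358.03 × 19% = 20208.03

CIF value: USD 106358.03; import duty: USD 20208.03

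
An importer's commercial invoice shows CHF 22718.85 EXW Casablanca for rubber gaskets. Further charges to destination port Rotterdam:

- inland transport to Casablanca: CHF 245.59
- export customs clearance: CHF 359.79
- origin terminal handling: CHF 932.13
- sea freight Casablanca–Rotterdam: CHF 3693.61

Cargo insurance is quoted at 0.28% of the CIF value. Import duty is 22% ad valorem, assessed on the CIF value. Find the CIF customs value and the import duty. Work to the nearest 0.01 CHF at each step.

CIF value: CHF 28028.45; import duty: CHF 6166.26

Let C be the CIF value. C = EXW price + pre-shipment costs + freight + 0.28% × C
C − 0.28% × C = 22718.85 + 245.59 + 359.79 + 932.13 + 3693.61
0.9972 × C = 27949.97
C = 27949.97 / 0.9972 = 28028.45
Insurance premium = 0.28% × 28028.45 = 78.48
Import duty = 28028.45 × 22% = 6166.26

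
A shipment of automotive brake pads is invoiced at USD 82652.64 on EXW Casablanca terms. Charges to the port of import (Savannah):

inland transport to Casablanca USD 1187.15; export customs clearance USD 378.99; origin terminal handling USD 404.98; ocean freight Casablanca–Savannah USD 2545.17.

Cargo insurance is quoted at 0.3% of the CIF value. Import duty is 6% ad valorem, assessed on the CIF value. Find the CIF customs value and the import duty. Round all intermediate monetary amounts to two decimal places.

CIF value: USD 87431.22; import duty: USD 5245.87

Let C be the CIF value. C = EXW price + pre-shipment costs + freight + 0.3% × C
C − 0.3% × C = 82652.64 + 1187.15 + 378.99 + 404.98 + 2545.17
0.997 × C = 87168.93
C = 87168.93 / 0.997 = 87431.22
Insurance premium = 0.3% × 87431.22 = 262.29
Import duty = 87431.22 × 6% = 5245.87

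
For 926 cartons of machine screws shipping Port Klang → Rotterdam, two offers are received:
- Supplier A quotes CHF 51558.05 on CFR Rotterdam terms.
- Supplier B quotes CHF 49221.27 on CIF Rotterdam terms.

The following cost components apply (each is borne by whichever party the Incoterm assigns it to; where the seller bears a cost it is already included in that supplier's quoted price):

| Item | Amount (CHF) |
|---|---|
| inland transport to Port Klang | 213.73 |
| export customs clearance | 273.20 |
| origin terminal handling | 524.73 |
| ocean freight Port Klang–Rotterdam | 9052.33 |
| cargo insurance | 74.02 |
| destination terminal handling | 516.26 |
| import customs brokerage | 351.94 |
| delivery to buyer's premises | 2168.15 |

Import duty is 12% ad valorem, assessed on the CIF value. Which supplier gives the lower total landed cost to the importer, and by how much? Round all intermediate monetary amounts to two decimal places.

Supplier B is cheaper by CHF 2700.10

Supplier A (CFR):
CIF value = CFR price + insurance = 51558.05 + 74.02 = 51632.07
Import duty = 51632.07 × 12% = 6195.85
Buyer bears (A): 74.02 + 516.26 + 351.94 + 2168.15 = 3110.37
Landed cost (A) = invoice 51558.05 + 3110.37 + duty 6195.85 = 60864.27
Supplier B (CIF):
The CIF price already equals the CIF value: 49221.27
Import duty = 49221.27 × 12% = 5906.55
Buyer bears (B): 516.26 + 351.94 + 2168.15 = 3036.35
Landed cost (B) = invoice 49221.27 + 3036.35 + duty 5906.55 = 58164.17
Difference = |60864.27 − 58164.17| = 2700.10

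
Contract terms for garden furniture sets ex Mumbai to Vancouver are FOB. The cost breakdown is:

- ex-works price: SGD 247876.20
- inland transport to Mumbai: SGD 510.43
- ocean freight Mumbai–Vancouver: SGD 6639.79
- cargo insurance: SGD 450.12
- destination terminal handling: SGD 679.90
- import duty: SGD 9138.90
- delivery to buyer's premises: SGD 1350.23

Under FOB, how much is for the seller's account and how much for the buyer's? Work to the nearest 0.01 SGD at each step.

FOB: the seller bears costs until goods are on board at the origin port; the buyer bears freight, insurance and all costs thereafter.
Seller's account: goods 247876.20 + inland to port 510.43 = 248386.63
Buyer's account: freight 6639.79 + insurance 450.12 + destination terminal 679.90 + duty 9138.90 + delivery 1350.23 = 18258.94

Seller: SGD 248386.63; buyer: SGD 18258.94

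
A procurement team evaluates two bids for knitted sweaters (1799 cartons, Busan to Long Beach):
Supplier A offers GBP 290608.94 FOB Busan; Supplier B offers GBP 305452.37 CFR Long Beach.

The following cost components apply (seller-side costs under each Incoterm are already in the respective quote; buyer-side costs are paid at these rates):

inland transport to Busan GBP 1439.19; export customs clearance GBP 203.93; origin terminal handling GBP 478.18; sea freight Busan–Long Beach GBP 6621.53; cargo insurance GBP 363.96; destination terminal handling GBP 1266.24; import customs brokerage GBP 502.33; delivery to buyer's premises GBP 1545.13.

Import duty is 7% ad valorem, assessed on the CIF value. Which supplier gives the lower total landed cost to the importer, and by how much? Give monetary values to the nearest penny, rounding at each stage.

Supplier A is cheaper by GBP 8797.43

Supplier A (FOB):
CIF value = FOB price + freight + insurance = 290608.94 + 6621.53 + 363.96 = 297594.43
Import duty = 297594.43 × 7% = 20831.61
Buyer bears (A): 6621.53 + 363.96 + 1266.24 + 502.33 + 1545.13 = 10299.19
Landed cost (A) = invoice 290608.94 + 10299.19 + duty 20831.61 = 321739.74
Supplier B (CFR):
CIF value = CFR price + insurance = 305452.37 + 363.96 = 305816.33
Import duty = 305816.33 × 7% = 21407.14
Buyer bears (B): 363.96 + 1266.24 + 502.33 + 1545.13 = 3677.66
Landed cost (B) = invoice 305452.37 + 3677.66 + duty 21407.14 = 330537.17
Difference = |321739.74 − 330537.17| = 8797.43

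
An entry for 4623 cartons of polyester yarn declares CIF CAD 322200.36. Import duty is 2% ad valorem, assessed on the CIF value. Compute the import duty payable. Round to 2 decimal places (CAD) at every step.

Import duty = 322200.36 × 2% = 6444.01

Import duty: CAD 6444.01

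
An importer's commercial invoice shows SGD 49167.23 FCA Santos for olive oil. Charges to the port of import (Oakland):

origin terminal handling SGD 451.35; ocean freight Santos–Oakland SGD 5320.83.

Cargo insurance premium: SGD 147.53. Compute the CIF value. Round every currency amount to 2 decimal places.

CIF value: SGD 55086.94

CIF = FCA price + pre-shipment costs + freight + insurance
CIF = 49167.23 + 451.35 + 5320.83 + 147.53 = 55086.94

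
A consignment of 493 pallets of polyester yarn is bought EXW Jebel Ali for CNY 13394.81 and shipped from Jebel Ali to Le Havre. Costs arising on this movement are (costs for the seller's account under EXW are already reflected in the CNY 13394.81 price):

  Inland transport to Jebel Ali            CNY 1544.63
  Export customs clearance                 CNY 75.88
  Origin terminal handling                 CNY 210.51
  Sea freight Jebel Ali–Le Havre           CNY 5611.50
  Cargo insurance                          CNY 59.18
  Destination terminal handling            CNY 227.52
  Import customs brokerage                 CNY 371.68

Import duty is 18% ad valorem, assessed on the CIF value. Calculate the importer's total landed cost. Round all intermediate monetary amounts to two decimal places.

EXW: the seller makes goods available at their premises; the buyer bears all onward costs.
CIF value = EXW price + inland to port + export clearance + origin terminal + freight + insurance = 13394.81 + 1544.63 + 75.88 + 210.51 + 5611.50 + 59.18 = 20896.51
Import duty = 20896.51 × 18% = 3761.37
Buyer bears: inland to port 1544.63 + export clearance 75.88 + origin terminal 210.51 + freight 5611.50 + insurance 59.18 + destination terminal 227.52 + brokerage 371.68 + duty 3761.37 = 11862.27
Landed cost = invoice 13394.81 + 11862.27 = 25257.08

Total landed cost: CNY 25257.08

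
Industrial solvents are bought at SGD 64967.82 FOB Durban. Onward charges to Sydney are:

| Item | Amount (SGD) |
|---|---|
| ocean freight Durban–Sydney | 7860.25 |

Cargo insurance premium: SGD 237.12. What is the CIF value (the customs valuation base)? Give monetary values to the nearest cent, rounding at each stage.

CIF = FOB price + freight + insurance
CIF = 64967.82 + 7860.25 + 237.12 = 73065.19

CIF value: SGD 73065.19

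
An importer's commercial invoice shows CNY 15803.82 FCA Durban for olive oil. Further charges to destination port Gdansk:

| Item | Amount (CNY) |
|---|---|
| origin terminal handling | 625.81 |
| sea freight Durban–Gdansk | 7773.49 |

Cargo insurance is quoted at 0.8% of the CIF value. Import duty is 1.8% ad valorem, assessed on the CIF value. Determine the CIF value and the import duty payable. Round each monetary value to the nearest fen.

Let C be the CIF value. C = FCA price + pre-shipment costs + freight + 0.8% × C
C − 0.8% × C = 15803.82 + 625.81 + 7773.49
0.992 × C = 24203.12
C = 24203.12 / 0.992 = 24398.31
Insurance premium = 0.8% × 24398.31 = 195.19
Import duty = 24398.31 × 1.8% = 439.17

CIF value: CNY 24398.31; import duty: CNY 439.17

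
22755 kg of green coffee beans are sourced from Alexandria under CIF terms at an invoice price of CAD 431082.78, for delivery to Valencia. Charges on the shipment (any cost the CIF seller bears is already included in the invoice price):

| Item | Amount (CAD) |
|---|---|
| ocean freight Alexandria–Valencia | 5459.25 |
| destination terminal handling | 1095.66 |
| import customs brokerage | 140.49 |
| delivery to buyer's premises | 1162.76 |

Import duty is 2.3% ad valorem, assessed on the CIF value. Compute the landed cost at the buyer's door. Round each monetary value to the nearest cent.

Total landed cost: CAD 443396.59

CIF: the seller pays costs through ocean freight and marine insurance to the destination port.
Already in the invoice (seller's account under CIF): freight — exclude.
The CIF price already equals the CIF value: 431082.78
Import duty = 431082.78 × 2.3% = 9914.90
Buyer bears: destination terminal 1095.66 + brokerage 140.49 + delivery 1162.76 + duty 9914.90 = 12313.81
Landed cost = invoice 431082.78 + 12313.81 = 443396.59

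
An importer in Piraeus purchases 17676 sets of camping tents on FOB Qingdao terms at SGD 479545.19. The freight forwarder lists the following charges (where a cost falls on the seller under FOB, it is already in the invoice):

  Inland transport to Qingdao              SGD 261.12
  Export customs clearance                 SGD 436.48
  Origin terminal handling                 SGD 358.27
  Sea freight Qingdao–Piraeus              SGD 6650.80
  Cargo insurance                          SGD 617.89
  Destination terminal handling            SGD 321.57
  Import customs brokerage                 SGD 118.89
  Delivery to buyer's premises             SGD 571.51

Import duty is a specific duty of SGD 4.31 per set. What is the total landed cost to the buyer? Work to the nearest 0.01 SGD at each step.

Total landed cost: SGD 564009.41

FOB: the seller bears costs until goods are on board at the origin port; the buyer bears freight, insurance and all costs thereafter.
Already in the invoice (seller's account under FOB): inland to port, export clearance, origin terminal — exclude.
CIF value = FOB price + freight + insurance = 479545.19 + 6650.80 + 617.89 = 486813.88
Import duty = 17676 × 4.31 = 76183.56
Buyer bears: freight 6650.80 + insurance 617.89 + destination terminal 321.57 + brokerage 118.89 + delivery 571.51 + duty 76183.56 = 84464.22
Landed cost = invoice 479545.19 + 84464.22 = 564009.41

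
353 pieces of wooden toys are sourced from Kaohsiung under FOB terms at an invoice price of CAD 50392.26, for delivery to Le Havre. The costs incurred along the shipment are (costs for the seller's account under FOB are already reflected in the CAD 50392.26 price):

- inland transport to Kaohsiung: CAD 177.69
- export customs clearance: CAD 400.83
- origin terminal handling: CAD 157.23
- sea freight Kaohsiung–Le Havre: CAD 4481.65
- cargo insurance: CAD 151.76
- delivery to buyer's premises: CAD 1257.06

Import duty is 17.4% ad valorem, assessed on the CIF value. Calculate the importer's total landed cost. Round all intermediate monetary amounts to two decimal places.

Total landed cost: CAD 65857.20

FOB: the seller bears costs until goods are on board at the origin port; the buyer bears freight, insurance and all costs thereafter.
Already in the invoice (seller's account under FOB): inland to port, export clearance, origin terminal — exclude.
CIF value = FOB price + freight + insurance = 50392.26 + 4481.65 + 151.76 = 55025.67
Import duty = 55025.67 × 17.4% = 9574.47
Buyer bears: freight 4481.65 + insurance 151.76 + delivery 1257.06 + duty 9574.47 = 15464.94
Landed cost = invoice 50392.26 + 15464.94 = 65857.20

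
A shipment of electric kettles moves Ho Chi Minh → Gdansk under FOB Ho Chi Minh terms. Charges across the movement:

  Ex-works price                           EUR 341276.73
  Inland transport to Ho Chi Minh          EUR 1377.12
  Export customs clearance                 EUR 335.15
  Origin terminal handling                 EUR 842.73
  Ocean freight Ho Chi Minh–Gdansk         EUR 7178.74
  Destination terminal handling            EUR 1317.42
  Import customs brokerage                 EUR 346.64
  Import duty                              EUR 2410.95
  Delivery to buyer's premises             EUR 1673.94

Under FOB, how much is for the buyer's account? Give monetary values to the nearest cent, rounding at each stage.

Buyer's account: EUR 12927.69

FOB: the seller bears costs until goods are on board at the origin port; the buyer bears freight, insurance and all costs thereafter.
Seller's account: goods 341276.73 + inland to port 1377.12 + export clearance 335.15 + origin terminal 842.73 = 343831.73
Buyer's account: freight 7178.74 + destination terminal 1317.42 + brokerage 346.64 + duty 2410.95 + delivery 1673.94 = 12927.69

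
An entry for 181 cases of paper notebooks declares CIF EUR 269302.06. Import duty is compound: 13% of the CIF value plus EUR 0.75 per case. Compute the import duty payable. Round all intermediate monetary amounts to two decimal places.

Import duty: EUR 35145.02

Ad valorem component: 269302.06 × 13% = 35009.27
Specific component: 181 × 0.75 = 135.75
Import duty = 35009.27 + 135.75 = 35145.02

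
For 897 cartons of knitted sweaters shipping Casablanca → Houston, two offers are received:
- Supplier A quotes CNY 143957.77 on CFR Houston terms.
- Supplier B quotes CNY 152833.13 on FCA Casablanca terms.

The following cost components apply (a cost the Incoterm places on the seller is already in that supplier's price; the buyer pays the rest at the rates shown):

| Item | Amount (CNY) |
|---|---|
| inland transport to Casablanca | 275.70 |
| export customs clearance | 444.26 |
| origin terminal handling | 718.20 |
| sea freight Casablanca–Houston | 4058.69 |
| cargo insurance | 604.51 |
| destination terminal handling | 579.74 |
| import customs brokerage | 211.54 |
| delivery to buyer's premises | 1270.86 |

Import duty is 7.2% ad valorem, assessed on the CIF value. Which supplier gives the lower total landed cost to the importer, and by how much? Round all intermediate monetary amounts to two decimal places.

Supplier A is cheaper by CNY 14635.22

Supplier A (CFR):
CIF value = CFR price + insurance = 143957.77 + 604.51 = 144562.28
Import duty = 144562.28 × 7.2% = 10408.48
Buyer bears (A): 604.51 + 579.74 + 211.54 + 1270.86 = 2666.65
Landed cost (A) = invoice 143957.77 + 2666.65 + duty 10408.48 = 157032.90
Supplier B (FCA):
CIF value = FCA price + origin terminal + freight + insurance = 152833.13 + 718.20 + 4058.69 + 604.51 = 158214.53
Import duty = 158214.53 × 7.2% = 11391.45
Buyer bears (B): 718.20 + 4058.69 + 604.51 + 579.74 + 211.54 + 1270.86 = 7443.54
Landed cost (B) = invoice 152833.13 + 7443.54 + duty 11391.45 = 171668.12
Difference = |157032.90 − 171668.12| = 14635.22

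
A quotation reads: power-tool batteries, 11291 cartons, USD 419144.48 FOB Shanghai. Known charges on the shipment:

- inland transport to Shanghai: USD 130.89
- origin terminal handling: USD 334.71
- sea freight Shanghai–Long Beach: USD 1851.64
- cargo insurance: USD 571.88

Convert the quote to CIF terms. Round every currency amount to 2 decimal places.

Not relevant to the conversion: inland to port, origin terminal — on the seller under both FOB and CIF; already in the FOB price and stays in the CIF price.
From FOB to CIF, the seller additionally bears: freight, insurance.
CIF price = 419144.48 + 1851.64 + 571.88 = 421568.00

CIF price: USD 421568.00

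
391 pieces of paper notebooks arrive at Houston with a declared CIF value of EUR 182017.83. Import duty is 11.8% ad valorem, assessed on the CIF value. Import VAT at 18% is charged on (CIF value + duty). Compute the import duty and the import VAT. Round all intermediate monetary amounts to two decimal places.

Import duty: EUR 21478.10; import VAT: EUR 36629.27

Import duty = 182017.83 × 11.8% = 21478.10
VAT base = CIF + duty = 182017.83 + 21478.10 = 203495.93
Import VAT = 203495.93 × 18% = 36629.27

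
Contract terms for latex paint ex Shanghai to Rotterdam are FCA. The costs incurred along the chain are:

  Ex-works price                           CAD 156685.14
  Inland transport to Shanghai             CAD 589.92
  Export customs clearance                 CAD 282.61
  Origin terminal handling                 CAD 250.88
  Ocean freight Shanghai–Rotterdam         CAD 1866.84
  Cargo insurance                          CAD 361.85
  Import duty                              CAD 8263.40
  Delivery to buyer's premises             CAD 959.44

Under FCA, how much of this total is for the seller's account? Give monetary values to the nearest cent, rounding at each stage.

FCA: the seller delivers export-cleared goods to the carrier; the buyer bears costs from that point.
Seller's account: goods 156685.14 + inland to port 589.92 + export clearance 282.61 = 157557.67
Buyer's account: origin terminal 250.88 + freight 1866.84 + insurance 361.85 + duty 8263.40 + delivery 959.44 = 11702.41

Seller's account: CAD 157557.67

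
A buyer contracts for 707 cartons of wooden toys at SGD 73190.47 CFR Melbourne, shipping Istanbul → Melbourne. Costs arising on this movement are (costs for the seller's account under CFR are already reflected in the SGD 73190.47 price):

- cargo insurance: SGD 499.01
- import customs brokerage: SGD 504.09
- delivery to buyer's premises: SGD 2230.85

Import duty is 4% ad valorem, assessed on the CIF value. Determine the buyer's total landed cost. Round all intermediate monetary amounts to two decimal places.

Total landed cost: SGD 79372.00

CFR: the seller pays costs through ocean freight to the destination port, but not insurance.
CIF value = CFR price + insurance = 73190.47 + 499.01 = 73689.48
Import duty = 73689.48 × 4% = 2947.58
Buyer bears: insurance 499.01 + brokerage 504.09 + delivery 2230.85 + duty 2947.58 = 6181.53
Landed cost = invoice 73190.47 + 6181.53 = 79372.00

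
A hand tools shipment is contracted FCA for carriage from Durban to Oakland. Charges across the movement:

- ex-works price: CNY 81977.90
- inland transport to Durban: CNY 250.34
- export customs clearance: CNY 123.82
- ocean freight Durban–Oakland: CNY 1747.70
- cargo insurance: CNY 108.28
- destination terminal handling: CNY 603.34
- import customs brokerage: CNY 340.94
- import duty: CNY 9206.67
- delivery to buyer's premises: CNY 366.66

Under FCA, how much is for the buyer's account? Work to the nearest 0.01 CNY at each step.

Buyer's account: CNY 12373.59

FCA: the seller delivers export-cleared goods to the carrier; the buyer bears costs from that point.
Seller's account: goods 81977.90 + inland to port 250.34 + export clearance 123.82 = 82352.06
Buyer's account: freight 1747.70 + insurance 108.28 + destination terminal 603.34 + brokerage 340.94 + duty 9206.67 + delivery 366.66 = 12373.59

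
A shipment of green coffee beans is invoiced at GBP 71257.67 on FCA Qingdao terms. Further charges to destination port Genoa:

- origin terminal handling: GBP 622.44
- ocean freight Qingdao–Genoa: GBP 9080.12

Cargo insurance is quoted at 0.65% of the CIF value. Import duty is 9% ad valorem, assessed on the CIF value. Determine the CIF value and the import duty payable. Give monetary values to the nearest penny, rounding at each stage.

Let C be the CIF value. C = FCA price + pre-shipment costs + freight + 0.65% × C
C − 0.65% × C = 71257.67 + 622.44 + 9080.12
0.9935 × C = 80960.23
C = 80960.23 / 0.9935 = 81489.91
Insurance premium = 0.65% × 81489.91 = 529.68
Import duty = 81489.91 × 9% = 7334.09

CIF value: GBP 81489.91; import duty: GBP 7334.09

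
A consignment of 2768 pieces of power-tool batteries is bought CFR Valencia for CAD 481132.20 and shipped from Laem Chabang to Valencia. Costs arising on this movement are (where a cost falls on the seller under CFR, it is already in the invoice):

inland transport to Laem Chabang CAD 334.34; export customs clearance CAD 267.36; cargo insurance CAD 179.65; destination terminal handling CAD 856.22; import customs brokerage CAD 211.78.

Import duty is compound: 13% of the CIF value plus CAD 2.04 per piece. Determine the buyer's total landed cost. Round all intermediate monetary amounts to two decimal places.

CFR: the seller pays costs through ocean freight to the destination port, but not insurance.
Already in the invoice (seller's account under CFR): inland to port, export clearance — exclude.
CIF value = CFR price + insurance = 481132.20 + 179.65 = 481311.85
Ad valorem component: 481311.85 × 13% = 62570.54
Specific component: 2768 × 2.04 = 5646.72
Import duty = 62570.54 + 5646.72 = 68217.26
Buyer bears: insurance 179.65 + destination terminal 856.22 + brokerage 211.78 + duty 68217.26 = 69464.91
Landed cost = invoice 481132.20 + 69464.91 = 550597.11

Total landed cost: CAD 550597.11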